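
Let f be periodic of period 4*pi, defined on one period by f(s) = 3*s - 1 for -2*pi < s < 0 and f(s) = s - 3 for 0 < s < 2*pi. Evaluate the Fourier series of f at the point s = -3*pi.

-3 + pi

s = -3*pi differs from s = pi by -1 full period(s), and the series is 4*pi-periodic.
f is continuous at s = pi with value -3 + pi, so the series converges to -3 + pi there.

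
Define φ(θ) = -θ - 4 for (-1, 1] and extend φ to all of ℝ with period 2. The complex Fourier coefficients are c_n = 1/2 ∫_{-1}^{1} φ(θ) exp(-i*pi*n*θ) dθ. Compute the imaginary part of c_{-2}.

Since φ is real-valued, Im(c_{-2}) = -1/2 ∫_{-1}^{1} φ(θ) sin(-2*pi*θ) dθ = b_{2}/2.
Integrating by parts (boundary term plus one more integral), an antiderivative of (-θ - 4) sin(-2*pi*θ) is -θ*cos(2*pi*θ)/(2*pi) + sin(2*pi*θ)/(4*pi**2) - 2*cos(2*pi*θ)/pi; evaluating from -1 to 1: ∫_{-1}^{1} (-θ - 4) sin(-2*pi*θ) dθ = (-5/(2*pi)) - (-3/(2*pi)) = -1/pi.
Hence Im(c_{-2}) = (-1/2)·(-1/pi) = 1/(2*pi).

1/(2*pi)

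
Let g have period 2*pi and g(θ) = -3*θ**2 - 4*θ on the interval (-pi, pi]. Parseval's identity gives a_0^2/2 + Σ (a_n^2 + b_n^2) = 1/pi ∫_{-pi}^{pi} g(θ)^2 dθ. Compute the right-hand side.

2*pi**2*(80 + 27*pi**2)/15

1/pi ∫_{-pi}^{pi} g(θ)^2 dθ = 1/pi · (2*pi**3*(80 + 27*pi**2)/15) = 2*pi**2*(80 + 27*pi**2)/15.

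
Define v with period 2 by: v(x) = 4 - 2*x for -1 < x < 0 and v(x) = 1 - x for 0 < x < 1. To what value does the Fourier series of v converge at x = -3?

3

x = -3 differs from x = 1 by -2 full period(s), and the series is 2-periodic.
At x = 1 the one-sided limits are v(1^-) = 0 and v(1^+) = 6.
By Dirichlet's theorem the series converges to their average, [(0) + (6)]/2 = 3.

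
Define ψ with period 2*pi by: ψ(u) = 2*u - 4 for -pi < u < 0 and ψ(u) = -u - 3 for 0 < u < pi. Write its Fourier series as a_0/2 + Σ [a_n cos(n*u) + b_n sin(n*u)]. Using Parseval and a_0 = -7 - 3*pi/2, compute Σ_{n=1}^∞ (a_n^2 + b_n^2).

1/2 + pi/2 + 13*pi**2/24

Parseval: a_0^2/2 + Σ_{n≥1} (a_n^2+b_n^2) = 1/pi ∫_{-pi}^{pi} ψ(u)^2 du = 5*pi**2/3 + 25 + 11*pi.
Subtract a_0^2/2 = (3*pi + 14)**2/8: Σ (a_n^2+b_n^2) = 1/2 + pi/2 + 13*pi**2/24.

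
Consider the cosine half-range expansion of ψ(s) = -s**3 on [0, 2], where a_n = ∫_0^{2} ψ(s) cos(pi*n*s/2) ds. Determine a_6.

a_6 = ∫_0^{2} (-s**3) cos(3*pi*s) ds.
Integrating by parts three times (tabular method), an antiderivative of (-s**3) cos(3*pi*s) is -s**3*sin(3*pi*s)/(3*pi) - s**2*cos(3*pi*s)/(3*pi**2) + 2*s*sin(3*pi*s)/(9*pi**3) + 2*cos(3*pi*s)/(27*pi**4); evaluating from 0 to 2: ∫_{0}^{2} (-s**3) cos(3*pi*s) ds = (2*(1 - 18*pi**2)/(27*pi**4)) - (2/(27*pi**4)) = -4/(3*pi**2).
Hence a_6 = -4/(3*pi**2).

-4/(3*pi**2)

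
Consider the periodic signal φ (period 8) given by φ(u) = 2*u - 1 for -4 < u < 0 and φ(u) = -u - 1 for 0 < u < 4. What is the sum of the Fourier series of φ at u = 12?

-7

u = 12 differs from u = 4 by 1 full period(s), and the series is 8-periodic.
At u = 4 the one-sided limits are φ(4^-) = -5 and φ(4^+) = -9.
By Dirichlet's theorem the series converges to their average, [(-5) + (-9)]/2 = -7.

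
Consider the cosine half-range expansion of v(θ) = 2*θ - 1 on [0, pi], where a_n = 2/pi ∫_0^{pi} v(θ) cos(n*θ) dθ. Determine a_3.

a_3 = 2/pi ∫_0^{pi} (2*θ - 1) cos(3*θ) dθ.
Integrating by parts (boundary term plus one more integral), an antiderivative of (2*θ - 1) cos(3*θ) is 2*θ*sin(3*θ)/3 - sin(3*θ)/3 + 2*cos(3*θ)/9; evaluating from 0 to pi: ∫_{0}^{pi} (2*θ - 1) cos(3*θ) dθ = (-2/9) - (2/9) = -4/9.
Hence a_3 = (2/pi)·(-4/9) = -8/(9*pi).

-8/(9*pi)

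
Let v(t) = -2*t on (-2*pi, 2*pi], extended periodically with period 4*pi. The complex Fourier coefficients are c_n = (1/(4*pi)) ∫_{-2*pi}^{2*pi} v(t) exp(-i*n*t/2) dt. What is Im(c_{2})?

Since v is real-valued, Im(c_{2}) = -(1/(4*pi)) ∫_{-2*pi}^{2*pi} v(t) sin(t) dt = -b_{2}/2.
v is odd and sin(t) is odd, so the integrand is even: ∫_{-2*pi}^{2*pi} v(t) sin(t) dt = 2∫_0^{2*pi} v(t) sin(t) dt.
Integrating by parts (boundary term plus one more integral), an antiderivative of (-2*t) sin(t) is 2*t*cos(t) - 2*sin(t); evaluating from 0 to 2*pi: ∫_{0}^{2*pi} (-2*t) sin(t) dt = (4*pi) - (0) = 4*pi.
So ∫_{-2*pi}^{2*pi} v(t) sin(t) dt = 8*pi.
Hence Im(c_{2}) = (-1/(4*pi))·(8*pi) = -2.

-2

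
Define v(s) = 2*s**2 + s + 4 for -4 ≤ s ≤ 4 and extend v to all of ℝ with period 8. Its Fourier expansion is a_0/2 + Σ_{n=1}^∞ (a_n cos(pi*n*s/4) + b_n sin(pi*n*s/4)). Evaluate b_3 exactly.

b_3 = 1/4 ∫_{-4}^{4} v(s) sin(3*pi*s/4) ds.
Integrating by parts twice (tabular method), an antiderivative of (2*s**2 + s + 4) sin(3*pi*s/4) is -8*s**2*cos(3*pi*s/4)/(3*pi) + 64*s*sin(3*pi*s/4)/(9*pi**2) - 4*s*cos(3*pi*s/4)/(3*pi) + 16*sin(3*pi*s/4)/(9*pi**2) - 16*cos(3*pi*s/4)/(3*pi) + 256*cos(3*pi*s/4)/(27*pi**3); evaluating from -4 to 4: ∫_{-4}^{4} (2*s**2 + s + 4) sin(3*pi*s/4) ds = (32*(-8 + 45*pi**2)/(27*pi**3)) - (128*(-2 + 9*pi**2)/(27*pi**3)) = 32/(3*pi).
Hence b_3 = (1/4)·(32/(3*pi)) = 8/(3*pi).

8/(3*pi)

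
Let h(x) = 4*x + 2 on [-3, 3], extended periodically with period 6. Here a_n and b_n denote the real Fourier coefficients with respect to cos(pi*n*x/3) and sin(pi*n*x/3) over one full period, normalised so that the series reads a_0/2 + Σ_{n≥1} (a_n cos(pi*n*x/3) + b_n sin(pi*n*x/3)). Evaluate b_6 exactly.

-4/pi

b_6 = 1/3 ∫_{-3}^{3} h(x) sin(2*pi*x) dx.
Integrating by parts (boundary term plus one more integral), an antiderivative of (4*x + 2) sin(2*pi*x) is -2*x*cos(2*pi*x)/pi + sin(2*pi*x)/pi**2 - cos(2*pi*x)/pi; evaluating from -3 to 3: ∫_{-3}^{3} (4*x + 2) sin(2*pi*x) dx = (-7/pi) - (5/pi) = -12/pi.
Hence b_6 = (1/3)·(-12/pi) = -4/pi.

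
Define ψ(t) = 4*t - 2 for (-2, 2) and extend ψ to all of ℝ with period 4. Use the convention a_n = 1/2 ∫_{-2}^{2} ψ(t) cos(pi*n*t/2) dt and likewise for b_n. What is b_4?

-4/pi

b_4 = 1/2 ∫_{-2}^{2} ψ(t) sin(2*pi*t) dt.
Integrating by parts (boundary term plus one more integral), an antiderivative of (4*t - 2) sin(2*pi*t) is -2*t*cos(2*pi*t)/pi + sin(2*pi*t)/pi**2 + cos(2*pi*t)/pi; evaluating from -2 to 2: ∫_{-2}^{2} (4*t - 2) sin(2*pi*t) dt = (-3/pi) - (5/pi) = -8/pi.
Hence b_4 = (1/2)·(-8/pi) = -4/pi.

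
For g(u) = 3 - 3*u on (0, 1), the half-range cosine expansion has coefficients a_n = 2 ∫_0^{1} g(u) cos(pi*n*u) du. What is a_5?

a_5 = 2 ∫_0^{1} (3 - 3*u) cos(5*pi*u) du.
Integrating by parts (boundary term plus one more integral), an antiderivative of (3 - 3*u) cos(5*pi*u) is -3*u*sin(5*pi*u)/(5*pi) + 3*sin(5*pi*u)/(5*pi) - 3*cos(5*pi*u)/(25*pi**2); evaluating from 0 to 1: ∫_{0}^{1} (3 - 3*u) cos(5*pi*u) du = (3/(25*pi**2)) - (-3/(25*pi**2)) = 6/(25*pi**2).
Hence a_5 = 2·(6/(25*pi**2)) = 12/(25*pi**2).

12/(25*pi**2)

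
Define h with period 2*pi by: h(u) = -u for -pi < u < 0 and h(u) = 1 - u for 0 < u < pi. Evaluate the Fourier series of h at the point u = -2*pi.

1/2

u = -2*pi differs from u = 0 by -1 full period(s), and the series is 2*pi-periodic.
At u = 0 the one-sided limits are h(0^-) = 0 and h(0^+) = 1.
By Dirichlet's theorem the series converges to their average, [(0) + (1)]/2 = 1/2.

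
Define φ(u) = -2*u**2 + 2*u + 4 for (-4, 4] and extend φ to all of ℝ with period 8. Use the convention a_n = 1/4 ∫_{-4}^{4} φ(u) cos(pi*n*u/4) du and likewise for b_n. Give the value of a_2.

a_2 = 1/4 ∫_{-4}^{4} φ(u) cos(pi*u/2) du.
Integrating by parts twice (tabular method), an antiderivative of (-2*u**2 + 2*u + 4) cos(pi*u/2) is -4*u**2*sin(pi*u/2)/pi + 4*u*sin(pi*u/2)/pi - 16*u*cos(pi*u/2)/pi**2 + 32*sin(pi*u/2)/pi**3 + 8*sin(pi*u/2)/pi + 8*cos(pi*u/2)/pi**2; evaluating from -4 to 4: ∫_{-4}^{4} (-2*u**2 + 2*u + 4) cos(pi*u/2) du = (-56/pi**2) - (72/pi**2) = -128/pi**2.
Hence a_2 = (1/4)·(-128/pi**2) = -32/pi**2.

-32/pi**2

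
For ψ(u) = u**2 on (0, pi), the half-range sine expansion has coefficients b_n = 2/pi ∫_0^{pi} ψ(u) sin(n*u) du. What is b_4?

b_4 = 2/pi ∫_0^{pi} (u**2) sin(4*u) du.
Integrating by parts twice (tabular method), an antiderivative of (u**2) sin(4*u) is -u**2*cos(4*u)/4 + u*sin(4*u)/8 + cos(4*u)/32; evaluating from 0 to pi: ∫_{0}^{pi} (u**2) sin(4*u) du = (1/32 - pi**2/4) - (1/32) = -pi**2/4.
Hence b_4 = (2/pi)·(-pi**2/4) = -pi/2.

-pi/2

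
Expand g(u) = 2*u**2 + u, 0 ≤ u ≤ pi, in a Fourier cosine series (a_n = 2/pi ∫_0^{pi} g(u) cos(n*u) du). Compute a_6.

2/9

a_6 = 2/pi ∫_0^{pi} (2*u**2 + u) cos(6*u) du.
Integrating by parts twice (tabular method), an antiderivative of (2*u**2 + u) cos(6*u) is u**2*sin(6*u)/3 + u*sin(6*u)/6 + u*cos(6*u)/9 - sin(6*u)/54 + cos(6*u)/36; evaluating from 0 to pi: ∫_{0}^{pi} (2*u**2 + u) cos(6*u) du = (1/36 + pi/9) - (1/36) = pi/9.
Hence a_6 = (2/pi)·(pi/9) = 2/9.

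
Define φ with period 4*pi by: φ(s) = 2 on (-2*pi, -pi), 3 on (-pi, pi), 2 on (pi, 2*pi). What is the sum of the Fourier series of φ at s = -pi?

5/2

At s = -pi the one-sided limits are φ(-pi^-) = 2 and φ(-pi^+) = 3.
By Dirichlet's theorem the series converges to their average, [(2) + (3)]/2 = 5/2.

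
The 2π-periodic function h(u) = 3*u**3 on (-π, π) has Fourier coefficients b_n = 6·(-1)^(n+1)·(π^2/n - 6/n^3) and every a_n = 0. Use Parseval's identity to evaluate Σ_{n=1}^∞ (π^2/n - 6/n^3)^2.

pi**6/14

Parseval: Σ b_n^2 = (1/π) ∫_{-π}^{π} h(u)^2 du = 18*pi**6/7.
b_n^2 = 36·(π^2/n - 6/n^3)^2, so the sum equals (18*pi**6/7)/36 = pi**6/14.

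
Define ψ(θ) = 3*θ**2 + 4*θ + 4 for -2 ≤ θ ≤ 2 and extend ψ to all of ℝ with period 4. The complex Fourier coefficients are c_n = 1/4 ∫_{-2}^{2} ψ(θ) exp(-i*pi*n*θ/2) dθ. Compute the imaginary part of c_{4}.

2/pi

Since ψ is real-valued, Im(c_{4}) = -1/4 ∫_{-2}^{2} ψ(θ) sin(2*pi*θ) dθ = -b_{4}/2.
Integrating by parts twice (tabular method), an antiderivative of (3*θ**2 + 4*θ + 4) sin(2*pi*θ) is -3*θ**2*cos(2*pi*θ)/(2*pi) + 3*θ*sin(2*pi*θ)/(2*pi**2) - 2*θ*cos(2*pi*θ)/pi + sin(2*pi*θ)/pi**2 - 2*cos(2*pi*θ)/pi + 3*cos(2*pi*θ)/(4*pi**3); evaluating from -2 to 2: ∫_{-2}^{2} (3*θ**2 + 4*θ + 4) sin(2*pi*θ) dθ = (-12/pi + 3/(4*pi**3)) - (-4/pi + 3/(4*pi**3)) = -8/pi.
Hence Im(c_{4}) = (-1/4)·(-8/pi) = 2/pi.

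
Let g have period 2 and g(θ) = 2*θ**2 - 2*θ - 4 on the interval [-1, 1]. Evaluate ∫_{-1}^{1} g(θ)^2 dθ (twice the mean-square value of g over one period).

128/5

∫_{-1}^{1} g(θ)^2 dθ = 128/5.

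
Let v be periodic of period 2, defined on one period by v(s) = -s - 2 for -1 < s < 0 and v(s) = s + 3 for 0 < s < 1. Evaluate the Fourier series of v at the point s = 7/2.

s = 7/2 differs from s = -1/2 by 2 full period(s), and the series is 2-periodic.
v is continuous at s = -1/2 with value -3/2, so the series converges to -3/2 there.

-3/2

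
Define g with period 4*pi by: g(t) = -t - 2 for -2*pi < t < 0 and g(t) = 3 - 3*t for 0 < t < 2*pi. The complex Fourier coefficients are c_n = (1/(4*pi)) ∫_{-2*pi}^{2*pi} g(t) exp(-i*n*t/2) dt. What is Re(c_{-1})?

Since g is real-valued, Re(c_{-1}) = (1/(4*pi)) ∫_{-2*pi}^{2*pi} g(t) cos(-t/2) dt = a_{1}/2.
Split the integral at the breakpoints.
Integrating by parts (boundary term plus one more integral), an antiderivative of (-t - 2) cos(-t/2) is -2*t*sin(t/2) - 4*sin(t/2) - 4*cos(t/2); evaluating from -2*pi to 0: ∫_{-2*pi}^{0} (-t - 2) cos(-t/2) dt = (-4) - (4) = -8.
Integrating by parts (boundary term plus one more integral), an antiderivative of (3 - 3*t) cos(-t/2) is -6*t*sin(t/2) + 6*sin(t/2) - 12*cos(t/2); evaluating from 0 to 2*pi: ∫_{0}^{2*pi} (3 - 3*t) cos(-t/2) dt = (12) - (-12) = 24.
So ∫_{-2*pi}^{2*pi} g(t) cos(-t/2) dt = 16.
Hence Re(c_{-1}) = (1/(4*pi))·(16) = 4/pi.

4/pi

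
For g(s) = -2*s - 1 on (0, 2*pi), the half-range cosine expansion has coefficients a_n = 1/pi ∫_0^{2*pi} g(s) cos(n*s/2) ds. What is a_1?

16/pi

a_1 = 1/pi ∫_0^{2*pi} (-2*s - 1) cos(s/2) ds.
Integrating by parts (boundary term plus one more integral), an antiderivative of (-2*s - 1) cos(s/2) is -4*s*sin(s/2) - 2*sin(s/2) - 8*cos(s/2); evaluating from 0 to 2*pi: ∫_{0}^{2*pi} (-2*s - 1) cos(s/2) ds = (8) - (-8) = 16.
Hence a_1 = (1/pi)·(16) = 16/pi.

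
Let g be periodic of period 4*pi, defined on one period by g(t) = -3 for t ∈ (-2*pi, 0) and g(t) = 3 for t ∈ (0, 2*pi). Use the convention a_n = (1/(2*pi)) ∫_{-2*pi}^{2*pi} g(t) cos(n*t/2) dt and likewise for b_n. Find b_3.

4/pi

b_3 = (1/(2*pi)) ∫_{-2*pi}^{2*pi} g(t) sin(3*t/2) dt.
g is odd and sin(3*t/2) is odd, so the integrand is even and b_3 = 1/pi ∫_0^{2*pi} g(t) sin(3*t/2) dt.
Directly, an antiderivative of (3) sin(3*t/2) is -2*cos(3*t/2); evaluating from 0 to 2*pi: ∫_{0}^{2*pi} (3) sin(3*t/2) dt = (2) - (-2) = 4.
Hence b_3 = (1/pi)·(4) = 4/pi.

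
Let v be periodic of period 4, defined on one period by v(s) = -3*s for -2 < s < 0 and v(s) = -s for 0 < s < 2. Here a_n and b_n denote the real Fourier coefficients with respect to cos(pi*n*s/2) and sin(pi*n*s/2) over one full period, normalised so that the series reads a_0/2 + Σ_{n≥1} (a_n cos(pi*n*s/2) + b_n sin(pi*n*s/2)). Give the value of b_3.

-8/(3*pi)

b_3 = 1/2 ∫_{-2}^{2} v(s) sin(3*pi*s/2) ds.
Split the integral at the breakpoints.
Integrating by parts (boundary term plus one more integral), an antiderivative of (-3*s) sin(3*pi*s/2) is 2*s*cos(3*pi*s/2)/pi - 4*sin(3*pi*s/2)/(3*pi**2); evaluating from -2 to 0: ∫_{-2}^{0} (-3*s) sin(3*pi*s/2) ds = (0) - (4/pi) = -4/pi.
Integrating by parts (boundary term plus one more integral), an antiderivative of (-s) sin(3*pi*s/2) is 2*s*cos(3*pi*s/2)/(3*pi) - 4*sin(3*pi*s/2)/(9*pi**2); evaluating from 0 to 2: ∫_{0}^{2} (-s) sin(3*pi*s/2) ds = (-4/(3*pi)) - (0) = -4/(3*pi).
Summing the pieces and multiplying by (1/2) gives b_3 = -8/(3*pi).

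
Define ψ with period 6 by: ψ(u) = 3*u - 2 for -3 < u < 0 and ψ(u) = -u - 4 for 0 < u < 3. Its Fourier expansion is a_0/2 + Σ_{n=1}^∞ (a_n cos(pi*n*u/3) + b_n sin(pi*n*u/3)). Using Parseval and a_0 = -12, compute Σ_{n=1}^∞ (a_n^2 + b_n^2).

8

Parseval: a_0^2/2 + Σ_{n≥1} (a_n^2+b_n^2) = 1/3 ∫_{-3}^{3} ψ(u)^2 du = 80.
Subtract a_0^2/2 = 72: Σ (a_n^2+b_n^2) = 8.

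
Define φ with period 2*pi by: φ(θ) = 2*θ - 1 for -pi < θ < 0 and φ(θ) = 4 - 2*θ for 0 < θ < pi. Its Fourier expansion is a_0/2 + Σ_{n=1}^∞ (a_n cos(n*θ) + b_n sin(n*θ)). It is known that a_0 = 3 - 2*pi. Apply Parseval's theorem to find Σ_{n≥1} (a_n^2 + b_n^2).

2*pi**2/3 + 25/2

Parseval: a_0^2/2 + Σ_{n≥1} (a_n^2+b_n^2) = 1/pi ∫_{-pi}^{pi} φ(θ)^2 dθ = -6*pi + 17 + 8*pi**2/3.
Subtract a_0^2/2 = (3 - 2*pi)**2/2: Σ (a_n^2+b_n^2) = 2*pi**2/3 + 25/2.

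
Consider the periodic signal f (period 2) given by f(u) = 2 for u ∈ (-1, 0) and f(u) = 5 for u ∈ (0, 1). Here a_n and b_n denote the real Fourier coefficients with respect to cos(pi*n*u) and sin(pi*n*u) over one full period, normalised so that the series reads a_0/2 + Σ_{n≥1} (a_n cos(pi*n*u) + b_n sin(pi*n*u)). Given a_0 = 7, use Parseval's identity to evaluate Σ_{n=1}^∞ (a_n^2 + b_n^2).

9/2

Parseval: a_0^2/2 + Σ_{n≥1} (a_n^2+b_n^2) = ∫_{-1}^{1} f(u)^2 du = 29.
Subtract a_0^2/2 = 49/2: Σ (a_n^2+b_n^2) = 9/2.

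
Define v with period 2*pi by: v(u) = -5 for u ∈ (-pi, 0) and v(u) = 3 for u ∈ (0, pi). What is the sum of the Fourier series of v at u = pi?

-1

At u = pi the one-sided limits are v(pi^-) = 3 and v(pi^+) = -5.
By Dirichlet's theorem the series converges to their average, [(3) + (-5)]/2 = -1.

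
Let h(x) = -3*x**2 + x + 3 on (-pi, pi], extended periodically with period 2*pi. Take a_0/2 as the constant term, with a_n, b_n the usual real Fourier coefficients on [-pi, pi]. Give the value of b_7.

2/7

b_7 = 1/pi ∫_{-pi}^{pi} h(x) sin(7*x) dx.
Integrating by parts twice (tabular method), an antiderivative of (-3*x**2 + x + 3) sin(7*x) is 3*x**2*cos(7*x)/7 - 6*x*sin(7*x)/49 - x*cos(7*x)/7 + sin(7*x)/49 - 153*cos(7*x)/343; evaluating from -pi to pi: ∫_{-pi}^{pi} (-3*x**2 + x + 3) sin(7*x) dx = (-3*pi**2/7 + 153/343 + pi/7) - (-3*pi**2/7 - pi/7 + 153/343) = 2*pi/7.
Hence b_7 = (1/pi)·(2*pi/7) = 2/7.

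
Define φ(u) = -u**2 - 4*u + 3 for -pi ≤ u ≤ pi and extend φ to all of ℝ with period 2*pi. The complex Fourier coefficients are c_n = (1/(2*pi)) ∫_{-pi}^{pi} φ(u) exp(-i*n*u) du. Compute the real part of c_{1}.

Since φ is real-valued, Re(c_{1}) = (1/(2*pi)) ∫_{-pi}^{pi} φ(u) cos(u) du = a_{1}/2.
Integrating by parts twice (tabular method), an antiderivative of (-u**2 - 4*u + 3) cos(u) is -u**2*sin(u) - 4*u*sin(u) - 2*u*cos(u) + 5*sin(u) - 4*cos(u); evaluating from -pi to pi: ∫_{-pi}^{pi} (-u**2 - 4*u + 3) cos(u) du = (4 + 2*pi) - (4 - 2*pi) = 4*pi.
Hence Re(c_{1}) = (1/(2*pi))·(4*pi) = 2.

2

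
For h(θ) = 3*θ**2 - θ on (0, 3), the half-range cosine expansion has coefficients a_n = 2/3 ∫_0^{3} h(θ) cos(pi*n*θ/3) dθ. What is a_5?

-96/(25*pi**2)

a_5 = 2/3 ∫_0^{3} (3*θ**2 - θ) cos(5*pi*θ/3) dθ.
Integrating by parts twice (tabular method), an antiderivative of (3*θ**2 - θ) cos(5*pi*θ/3) is 9*θ**2*sin(5*pi*θ/3)/(5*pi) - 3*θ*sin(5*pi*θ/3)/(5*pi) + 54*θ*cos(5*pi*θ/3)/(25*pi**2) - 162*sin(5*pi*θ/3)/(125*pi**3) - 9*cos(5*pi*θ/3)/(25*pi**2); evaluating from 0 to 3: ∫_{0}^{3} (3*θ**2 - θ) cos(5*pi*θ/3) dθ = (-153/(25*pi**2)) - (-9/(25*pi**2)) = -144/(25*pi**2).
Hence a_5 = (2/3)·(-144/(25*pi**2)) = -96/(25*pi**2).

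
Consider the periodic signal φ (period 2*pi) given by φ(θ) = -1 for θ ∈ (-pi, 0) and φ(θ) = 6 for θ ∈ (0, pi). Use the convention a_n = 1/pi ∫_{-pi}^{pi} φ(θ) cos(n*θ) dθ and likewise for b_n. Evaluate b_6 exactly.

b_6 = 1/pi ∫_{-pi}^{pi} φ(θ) sin(6*θ) dθ.
Split the integral at the breakpoints.
Directly, an antiderivative of (-1) sin(6*θ) is cos(6*θ)/6; evaluating from -pi to 0: ∫_{-pi}^{0} (-1) sin(6*θ) dθ = (1/6) - (1/6) = 0.
Directly, an antiderivative of (6) sin(6*θ) is -cos(6*θ); evaluating from 0 to pi: ∫_{0}^{pi} (6) sin(6*θ) dθ = (-1) - (-1) = 0.
Summing the pieces and multiplying by (1/pi) gives b_6 = 0.

0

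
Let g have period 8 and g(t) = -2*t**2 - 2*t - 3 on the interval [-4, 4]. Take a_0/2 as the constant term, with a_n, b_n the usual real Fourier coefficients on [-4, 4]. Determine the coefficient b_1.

-16/pi

b_1 = 1/4 ∫_{-4}^{4} g(t) sin(pi*t/4) dt.
Integrating by parts twice (tabular method), an antiderivative of (-2*t**2 - 2*t - 3) sin(pi*t/4) is 8*t**2*cos(pi*t/4)/pi - 64*t*sin(pi*t/4)/pi**2 + 8*t*cos(pi*t/4)/pi - 32*sin(pi*t/4)/pi**2 - 256*cos(pi*t/4)/pi**3 + 12*cos(pi*t/4)/pi; evaluating from -4 to 4: ∫_{-4}^{4} (-2*t**2 - 2*t - 3) sin(pi*t/4) dt = (-172/pi + 256/pi**3) - (-108/pi + 256/pi**3) = -64/pi.
Hence b_1 = (1/4)·(-64/pi) = -16/pi.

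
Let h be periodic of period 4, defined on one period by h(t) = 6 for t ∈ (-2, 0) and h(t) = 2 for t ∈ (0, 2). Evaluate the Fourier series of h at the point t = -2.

At t = -2 the one-sided limits are h(-2^-) = 2 and h(-2^+) = 6.
By Dirichlet's theorem the series converges to their average, [(2) + (6)]/2 = 4.

4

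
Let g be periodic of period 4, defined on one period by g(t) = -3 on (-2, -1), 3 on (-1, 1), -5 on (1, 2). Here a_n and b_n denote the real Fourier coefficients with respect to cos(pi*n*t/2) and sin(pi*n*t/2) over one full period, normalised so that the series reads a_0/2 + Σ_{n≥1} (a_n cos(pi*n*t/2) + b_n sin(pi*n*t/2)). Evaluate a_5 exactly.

14/(5*pi)

a_5 = 1/2 ∫_{-2}^{2} g(t) cos(5*pi*t/2) dt.
Split the integral at the breakpoints.
Directly, an antiderivative of (-3) cos(5*pi*t/2) is -6*sin(5*pi*t/2)/(5*pi); evaluating from -2 to -1: ∫_{-2}^{-1} (-3) cos(5*pi*t/2) dt = (6/(5*pi)) - (0) = 6/(5*pi).
Directly, an antiderivative of (3) cos(5*pi*t/2) is 6*sin(5*pi*t/2)/(5*pi); evaluating from -1 to 1: ∫_{-1}^{1} (3) cos(5*pi*t/2) dt = (6/(5*pi)) - (-6/(5*pi)) = 12/(5*pi).
Directly, an antiderivative of (-5) cos(5*pi*t/2) is -2*sin(5*pi*t/2)/pi; evaluating from 1 to 2: ∫_{1}^{2} (-5) cos(5*pi*t/2) dt = (0) - (-2/pi) = 2/pi.
Summing the pieces and multiplying by (1/2) gives a_5 = 14/(5*pi).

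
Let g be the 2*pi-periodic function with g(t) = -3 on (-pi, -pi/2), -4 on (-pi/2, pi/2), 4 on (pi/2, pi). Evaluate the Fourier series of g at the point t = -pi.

1/2

At t = -pi the one-sided limits are g(-pi^-) = 4 and g(-pi^+) = -3.
By Dirichlet's theorem the series converges to their average, [(4) + (-3)]/2 = 1/2.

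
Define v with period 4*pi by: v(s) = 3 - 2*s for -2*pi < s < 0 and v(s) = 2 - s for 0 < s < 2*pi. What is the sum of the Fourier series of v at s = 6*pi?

s = 6*pi differs from s = 2*pi by 1 full period(s), and the series is 4*pi-periodic.
At s = 2*pi the one-sided limits are v(2*pi^-) = 2 - 2*pi and v(2*pi^+) = 3 + 4*pi.
By Dirichlet's theorem the series converges to their average, [(2 - 2*pi) + (3 + 4*pi)]/2 = 5/2 + pi.

5/2 + pi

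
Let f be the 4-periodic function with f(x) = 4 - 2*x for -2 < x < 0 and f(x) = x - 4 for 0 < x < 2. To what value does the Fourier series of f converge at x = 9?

-3

x = 9 differs from x = 1 by 2 full period(s), and the series is 4-periodic.
f is continuous at x = 1 with value -3, so the series converges to -3 there.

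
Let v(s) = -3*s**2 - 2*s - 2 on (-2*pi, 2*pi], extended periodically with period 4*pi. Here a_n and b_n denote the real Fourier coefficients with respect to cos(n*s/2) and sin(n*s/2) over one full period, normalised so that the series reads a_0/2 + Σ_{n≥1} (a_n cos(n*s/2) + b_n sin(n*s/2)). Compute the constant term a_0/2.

a_0 = (1/(2*pi)) ∫_{-2*pi}^{2*pi} v(s) ds = (1/(2*pi)) · (-16*pi**3 - 8*pi) = -8*pi**2 - 4.
So the constant term a_0/2 = -4*pi**2 - 2.

-4*pi**2 - 2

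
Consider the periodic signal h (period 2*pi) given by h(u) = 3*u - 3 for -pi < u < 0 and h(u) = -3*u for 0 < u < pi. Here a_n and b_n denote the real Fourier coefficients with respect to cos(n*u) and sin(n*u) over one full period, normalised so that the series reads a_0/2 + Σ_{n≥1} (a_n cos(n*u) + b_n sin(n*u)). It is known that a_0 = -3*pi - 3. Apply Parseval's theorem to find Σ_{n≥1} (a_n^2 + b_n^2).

Parseval: a_0^2/2 + Σ_{n≥1} (a_n^2+b_n^2) = 1/pi ∫_{-pi}^{pi} h(u)^2 du = 9 + 9*pi + 6*pi**2.
Subtract a_0^2/2 = 9*(1 + pi)**2/2: Σ (a_n^2+b_n^2) = 9/2 + 3*pi**2/2.

9/2 + 3*pi**2/2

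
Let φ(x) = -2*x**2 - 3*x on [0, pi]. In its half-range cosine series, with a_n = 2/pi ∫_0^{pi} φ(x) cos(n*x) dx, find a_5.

4*(3 + 2*pi)/(25*pi)

a_5 = 2/pi ∫_0^{pi} (-2*x**2 - 3*x) cos(5*x) dx.
Integrating by parts twice (tabular method), an antiderivative of (-2*x**2 - 3*x) cos(5*x) is -2*x**2*sin(5*x)/5 - 3*x*sin(5*x)/5 - 4*x*cos(5*x)/25 + 4*sin(5*x)/125 - 3*cos(5*x)/25; evaluating from 0 to pi: ∫_{0}^{pi} (-2*x**2 - 3*x) cos(5*x) dx = (3/25 + 4*pi/25) - (-3/25) = 6/25 + 4*pi/25.
Hence a_5 = (2/pi)·(6/25 + 4*pi/25) = 4*(3 + 2*pi)/(25*pi).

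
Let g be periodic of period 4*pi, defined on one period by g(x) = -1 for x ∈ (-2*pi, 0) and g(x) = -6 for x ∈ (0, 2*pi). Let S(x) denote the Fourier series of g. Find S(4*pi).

-7/2

x = 4*pi differs from x = 0 by 1 full period(s), and the series is 4*pi-periodic.
At x = 0 the one-sided limits are g(0^-) = -1 and g(0^+) = -6.
By Dirichlet's theorem the series converges to their average, [(-1) + (-6)]/2 = -7/2.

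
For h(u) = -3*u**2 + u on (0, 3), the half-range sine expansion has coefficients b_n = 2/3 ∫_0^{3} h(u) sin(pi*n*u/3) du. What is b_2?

24/pi

b_2 = 2/3 ∫_0^{3} (-3*u**2 + u) sin(2*pi*u/3) du.
Integrating by parts twice (tabular method), an antiderivative of (-3*u**2 + u) sin(2*pi*u/3) is 9*u**2*cos(2*pi*u/3)/(2*pi) - 27*u*sin(2*pi*u/3)/(2*pi**2) - 3*u*cos(2*pi*u/3)/(2*pi) + 9*sin(2*pi*u/3)/(4*pi**2) - 81*cos(2*pi*u/3)/(4*pi**3); evaluating from 0 to 3: ∫_{0}^{3} (-3*u**2 + u) sin(2*pi*u/3) du = (-81/(4*pi**3) + 36/pi) - (-81/(4*pi**3)) = 36/pi.
Hence b_2 = (2/3)·(36/pi) = 24/pi.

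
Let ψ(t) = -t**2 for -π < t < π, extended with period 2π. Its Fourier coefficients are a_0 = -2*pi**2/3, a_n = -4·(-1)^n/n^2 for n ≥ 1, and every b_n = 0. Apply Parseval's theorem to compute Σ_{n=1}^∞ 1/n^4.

Parseval: a_0^2/2 + Σ a_n^2 = (1/π) ∫_{-π}^{π} ψ(t)^2 dt = 2*pi**4/5.
Subtract a_0^2/2 = 2*pi**4/9: Σ a_n^2 = 8*pi**4/45.
Since a_n^2 = 16/n^4, Σ 1/n^4 = pi**4/90.

pi**4/90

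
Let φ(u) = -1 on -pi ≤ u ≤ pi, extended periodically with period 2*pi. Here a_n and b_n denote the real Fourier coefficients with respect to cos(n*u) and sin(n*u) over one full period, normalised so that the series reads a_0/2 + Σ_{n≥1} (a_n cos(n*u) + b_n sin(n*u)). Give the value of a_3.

0

a_3 = 1/pi ∫_{-pi}^{pi} φ(u) cos(3*u) du.
φ is even and cos(3*u) is even, so the integrand is even and a_3 = 2/pi ∫_0^{pi} φ(u) cos(3*u) du.
Directly, an antiderivative of (-1) cos(3*u) is -sin(3*u)/3; evaluating from 0 to pi: ∫_{0}^{pi} (-1) cos(3*u) du = (0) - (0) = 0.
Hence a_3 = (2/pi)·(0) = 0.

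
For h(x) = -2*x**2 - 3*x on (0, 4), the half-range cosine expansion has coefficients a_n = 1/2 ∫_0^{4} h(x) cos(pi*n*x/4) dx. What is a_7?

176/(49*pi**2)

a_7 = 1/2 ∫_0^{4} (-2*x**2 - 3*x) cos(7*pi*x/4) dx.
Integrating by parts twice (tabular method), an antiderivative of (-2*x**2 - 3*x) cos(7*pi*x/4) is -8*x**2*sin(7*pi*x/4)/(7*pi) - 12*x*sin(7*pi*x/4)/(7*pi) - 64*x*cos(7*pi*x/4)/(49*pi**2) + 256*sin(7*pi*x/4)/(343*pi**3) - 48*cos(7*pi*x/4)/(49*pi**2); evaluating from 0 to 4: ∫_{0}^{4} (-2*x**2 - 3*x) cos(7*pi*x/4) dx = (304/(49*pi**2)) - (-48/(49*pi**2)) = 352/(49*pi**2).
Hence a_7 = (1/2)·(352/(49*pi**2)) = 176/(49*pi**2).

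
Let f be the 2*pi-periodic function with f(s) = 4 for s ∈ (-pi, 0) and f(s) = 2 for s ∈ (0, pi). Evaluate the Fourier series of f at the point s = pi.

3

At s = pi the one-sided limits are f(pi^-) = 2 and f(pi^+) = 4.
By Dirichlet's theorem the series converges to their average, [(2) + (4)]/2 = 3.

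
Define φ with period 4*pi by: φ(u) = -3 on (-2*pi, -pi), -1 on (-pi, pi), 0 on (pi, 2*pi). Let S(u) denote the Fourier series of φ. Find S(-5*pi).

u = -5*pi differs from u = -pi by -1 full period(s), and the series is 4*pi-periodic.
At u = -pi the one-sided limits are φ(-pi^-) = -3 and φ(-pi^+) = -1.
By Dirichlet's theorem the series converges to their average, [(-3) + (-1)]/2 = -2.

-2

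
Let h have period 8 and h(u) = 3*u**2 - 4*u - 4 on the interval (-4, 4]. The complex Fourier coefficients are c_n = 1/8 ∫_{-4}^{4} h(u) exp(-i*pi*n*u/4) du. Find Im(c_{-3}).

-16/(3*pi)

Since h is real-valued, Im(c_{-3}) = -1/8 ∫_{-4}^{4} h(u) sin(-3*pi*u/4) du = b_{3}/2.
Integrating by parts twice (tabular method), an antiderivative of (3*u**2 - 4*u - 4) sin(-3*pi*u/4) is 4*u**2*cos(3*pi*u/4)/pi - 32*u*sin(3*pi*u/4)/(3*pi**2) - 16*u*cos(3*pi*u/4)/(3*pi) + 64*sin(3*pi*u/4)/(9*pi**2) - 16*cos(3*pi*u/4)/(3*pi) - 128*cos(3*pi*u/4)/(9*pi**3); evaluating from -4 to 4: ∫_{-4}^{4} (3*u**2 - 4*u - 4) sin(-3*pi*u/4) du = (16*(8 - 21*pi**2)/(9*pi**3)) - (-80/pi + 128/(9*pi**3)) = 128/(3*pi).
Hence Im(c_{-3}) = (-1/8)·(128/(3*pi)) = -16/(3*pi).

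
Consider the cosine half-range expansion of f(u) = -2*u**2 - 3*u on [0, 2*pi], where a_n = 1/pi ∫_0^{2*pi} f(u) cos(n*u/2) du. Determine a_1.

24/pi + 32

a_1 = 1/pi ∫_0^{2*pi} (-2*u**2 - 3*u) cos(u/2) du.
Integrating by parts twice (tabular method), an antiderivative of (-2*u**2 - 3*u) cos(u/2) is -4*u**2*sin(u/2) - 6*u*sin(u/2) - 16*u*cos(u/2) + 32*sin(u/2) - 12*cos(u/2); evaluating from 0 to 2*pi: ∫_{0}^{2*pi} (-2*u**2 - 3*u) cos(u/2) du = (12 + 32*pi) - (-12) = 24 + 32*pi.
Hence a_1 = (1/pi)·(24 + 32*pi) = 24/pi + 32.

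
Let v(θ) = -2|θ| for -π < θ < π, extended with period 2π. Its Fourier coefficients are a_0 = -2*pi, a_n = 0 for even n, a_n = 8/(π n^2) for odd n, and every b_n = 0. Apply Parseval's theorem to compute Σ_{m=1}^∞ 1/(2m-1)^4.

Parseval: a_0^2/2 + Σ a_n^2 = (1/π) ∫_{-π}^{π} v(θ)^2 dθ = 8*pi**2/3.
Subtract a_0^2/2 = 2*pi**2: Σ a_n^2 = 2*pi**2/3.
Only odd n contribute, with a_n^2 = 64/(π^2 n^4), so Σ_{m≥1} 1/(2m-1)^4 = π^2·(2*pi**2/3)/64 = pi**4/96.

pi**4/96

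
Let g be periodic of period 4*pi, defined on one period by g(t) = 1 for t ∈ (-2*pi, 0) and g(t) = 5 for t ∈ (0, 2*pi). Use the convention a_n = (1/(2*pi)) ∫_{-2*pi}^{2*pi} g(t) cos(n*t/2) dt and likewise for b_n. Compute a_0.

6

a_0 = (1/(2*pi)) ∫_{-2*pi}^{2*pi} g(t) dt = (1/(2*pi)) · (12*pi) = 6.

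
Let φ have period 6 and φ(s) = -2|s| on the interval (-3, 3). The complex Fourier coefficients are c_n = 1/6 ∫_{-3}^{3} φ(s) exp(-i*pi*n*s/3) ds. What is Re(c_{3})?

Since φ is real-valued, Re(c_{3}) = 1/6 ∫_{-3}^{3} φ(s) cos(pi*s) ds = a_{3}/2.
φ is even and cos(pi*s) is even, so the integrand is even: ∫_{-3}^{3} φ(s) cos(pi*s) ds = 2∫_0^{3} φ(s) cos(pi*s) ds.
Integrating by parts (boundary term plus one more integral), an antiderivative of (-2*s) cos(pi*s) is -2*s*sin(pi*s)/pi - 2*cos(pi*s)/pi**2; evaluating from 0 to 3: ∫_{0}^{3} (-2*s) cos(pi*s) ds = (2/pi**2) - (-2/pi**2) = 4/pi**2.
So ∫_{-3}^{3} φ(s) cos(pi*s) ds = 8/pi**2.
Hence Re(c_{3}) = (1/6)·(8/pi**2) = 4/(3*pi**2).

4/(3*pi**2)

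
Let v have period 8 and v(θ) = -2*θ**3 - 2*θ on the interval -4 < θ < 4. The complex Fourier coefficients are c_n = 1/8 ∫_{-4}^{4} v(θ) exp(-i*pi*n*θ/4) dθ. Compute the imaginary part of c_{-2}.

Since v is real-valued, Im(c_{-2}) = -1/8 ∫_{-4}^{4} v(θ) sin(-pi*θ/2) dθ = b_{2}/2.
v is odd and sin(-pi*θ/2) is odd, so the integrand is even: ∫_{-4}^{4} v(θ) sin(-pi*θ/2) dθ = 2∫_0^{4} v(θ) sin(-pi*θ/2) dθ.
Integrating by parts three times (tabular method), an antiderivative of (-2*θ**3 - 2*θ) sin(-pi*θ/2) is -4*θ**3*cos(pi*θ/2)/pi + 24*θ**2*sin(pi*θ/2)/pi**2 - 4*θ*cos(pi*θ/2)/pi + 96*θ*cos(pi*θ/2)/pi**3 - 192*sin(pi*θ/2)/pi**4 + 8*sin(pi*θ/2)/pi**2; evaluating from 0 to 4: ∫_{0}^{4} (-2*θ**3 - 2*θ) sin(-pi*θ/2) dθ = (-272/pi + 384/pi**3) - (0) = -272/pi + 384/pi**3.
So ∫_{-4}^{4} v(θ) sin(-pi*θ/2) dθ = -544/pi + 768/pi**3.
Hence Im(c_{-2}) = (-1/8)·(-544/pi + 768/pi**3) = -96/pi**3 + 68/pi.

-96/pi**3 + 68/pi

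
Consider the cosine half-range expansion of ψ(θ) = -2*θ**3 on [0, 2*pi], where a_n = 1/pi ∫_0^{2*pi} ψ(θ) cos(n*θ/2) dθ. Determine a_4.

a_4 = 1/pi ∫_0^{2*pi} (-2*θ**3) cos(2*θ) dθ.
Integrating by parts three times (tabular method), an antiderivative of (-2*θ**3) cos(2*θ) is -θ**3*sin(2*θ) - 3*θ**2*cos(2*θ)/2 + 3*θ*sin(2*θ)/2 + 3*cos(2*θ)/4; evaluating from 0 to 2*pi: ∫_{0}^{2*pi} (-2*θ**3) cos(2*θ) dθ = (3/4 - 6*pi**2) - (3/4) = -6*pi**2.
Hence a_4 = (1/pi)·(-6*pi**2) = -6*pi.

-6*pi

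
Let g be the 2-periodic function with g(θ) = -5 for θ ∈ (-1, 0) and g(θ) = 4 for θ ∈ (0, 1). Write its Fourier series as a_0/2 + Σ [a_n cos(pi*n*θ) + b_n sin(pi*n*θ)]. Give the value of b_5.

18/(5*pi)

b_5 = ∫_{-1}^{1} g(θ) sin(5*pi*θ) dθ.
Split the integral at the breakpoints.
Directly, an antiderivative of (-5) sin(5*pi*θ) is cos(5*pi*θ)/pi; evaluating from -1 to 0: ∫_{-1}^{0} (-5) sin(5*pi*θ) dθ = (1/pi) - (-1/pi) = 2/pi.
Directly, an antiderivative of (4) sin(5*pi*θ) is -4*cos(5*pi*θ)/(5*pi); evaluating from 0 to 1: ∫_{0}^{1} (4) sin(5*pi*θ) dθ = (4/(5*pi)) - (-4/(5*pi)) = 8/(5*pi).
Summing the pieces gives b_5 = 18/(5*pi).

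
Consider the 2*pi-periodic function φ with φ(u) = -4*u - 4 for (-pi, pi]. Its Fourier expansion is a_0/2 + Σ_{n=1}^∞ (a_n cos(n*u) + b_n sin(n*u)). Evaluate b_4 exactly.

2

b_4 = 1/pi ∫_{-pi}^{pi} φ(u) sin(4*u) du.
Integrating by parts (boundary term plus one more integral), an antiderivative of (-4*u - 4) sin(4*u) is u*cos(4*u) - sin(4*u)/4 + cos(4*u); evaluating from -pi to pi: ∫_{-pi}^{pi} (-4*u - 4) sin(4*u) du = (1 + pi) - (1 - pi) = 2*pi.
Hence b_4 = (1/pi)·(2*pi) = 2.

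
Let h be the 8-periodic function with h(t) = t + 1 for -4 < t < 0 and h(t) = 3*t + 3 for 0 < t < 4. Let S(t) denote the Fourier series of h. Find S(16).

t = 16 differs from t = 0 by 2 full period(s), and the series is 8-periodic.
At t = 0 the one-sided limits are h(0^-) = 1 and h(0^+) = 3.
By Dirichlet's theorem the series converges to their average, [(1) + (3)]/2 = 2.

2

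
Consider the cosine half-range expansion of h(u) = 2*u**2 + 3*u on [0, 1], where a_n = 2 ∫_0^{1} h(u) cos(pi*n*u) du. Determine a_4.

1/(2*pi**2)

a_4 = 2 ∫_0^{1} (2*u**2 + 3*u) cos(4*pi*u) du.
Integrating by parts twice (tabular method), an antiderivative of (2*u**2 + 3*u) cos(4*pi*u) is u**2*sin(4*pi*u)/(2*pi) + 3*u*sin(4*pi*u)/(4*pi) + u*cos(4*pi*u)/(4*pi**2) - sin(4*pi*u)/(16*pi**3) + 3*cos(4*pi*u)/(16*pi**2); evaluating from 0 to 1: ∫_{0}^{1} (2*u**2 + 3*u) cos(4*pi*u) du = (7/(16*pi**2)) - (3/(16*pi**2)) = 1/(4*pi**2).
Hence a_4 = 2·(1/(4*pi**2)) = 1/(2*pi**2).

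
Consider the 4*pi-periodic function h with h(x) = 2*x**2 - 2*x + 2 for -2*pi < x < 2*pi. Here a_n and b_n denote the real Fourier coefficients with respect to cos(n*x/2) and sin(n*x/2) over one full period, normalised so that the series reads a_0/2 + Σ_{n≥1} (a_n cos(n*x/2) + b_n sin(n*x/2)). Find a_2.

8

a_2 = (1/(2*pi)) ∫_{-2*pi}^{2*pi} h(x) cos(x) dx.
Integrating by parts twice (tabular method), an antiderivative of (2*x**2 - 2*x + 2) cos(x) is 2*x**2*sin(x) - 2*x*sin(x) + 4*x*cos(x) - 2*sin(x) - 2*cos(x); evaluating from -2*pi to 2*pi: ∫_{-2*pi}^{2*pi} (2*x**2 - 2*x + 2) cos(x) dx = (-2 + 8*pi) - (-8*pi - 2) = 16*pi.
Hence a_2 = (1/(2*pi))·(16*pi) = 8.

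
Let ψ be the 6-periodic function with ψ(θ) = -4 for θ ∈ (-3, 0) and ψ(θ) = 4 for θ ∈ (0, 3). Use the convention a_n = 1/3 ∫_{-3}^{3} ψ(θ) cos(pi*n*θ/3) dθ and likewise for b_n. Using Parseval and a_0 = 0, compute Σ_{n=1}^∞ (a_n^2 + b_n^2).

32

Parseval: a_0^2/2 + Σ_{n≥1} (a_n^2+b_n^2) = 1/3 ∫_{-3}^{3} ψ(θ)^2 dθ = 32.
Subtract a_0^2/2 = 0: Σ (a_n^2+b_n^2) = 32.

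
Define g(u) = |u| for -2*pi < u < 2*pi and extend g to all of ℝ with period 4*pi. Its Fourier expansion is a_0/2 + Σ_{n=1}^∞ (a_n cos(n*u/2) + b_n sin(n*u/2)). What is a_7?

-8/(49*pi)

a_7 = (1/(2*pi)) ∫_{-2*pi}^{2*pi} g(u) cos(7*u/2) du.
g is even and cos(7*u/2) is even, so the integrand is even and a_7 = 1/pi ∫_0^{2*pi} g(u) cos(7*u/2) du.
Integrating by parts (boundary term plus one more integral), an antiderivative of (u) cos(7*u/2) is 2*u*sin(7*u/2)/7 + 4*cos(7*u/2)/49; evaluating from 0 to 2*pi: ∫_{0}^{2*pi} (u) cos(7*u/2) du = (-4/49) - (4/49) = -8/49.
Hence a_7 = (1/pi)·(-8/49) = -8/(49*pi).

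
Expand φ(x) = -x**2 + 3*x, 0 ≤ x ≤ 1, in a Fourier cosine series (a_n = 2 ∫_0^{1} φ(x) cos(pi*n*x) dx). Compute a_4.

-1/(4*pi**2)

a_4 = 2 ∫_0^{1} (-x**2 + 3*x) cos(4*pi*x) dx.
Integrating by parts twice (tabular method), an antiderivative of (-x**2 + 3*x) cos(4*pi*x) is -x**2*sin(4*pi*x)/(4*pi) + 3*x*sin(4*pi*x)/(4*pi) - x*cos(4*pi*x)/(8*pi**2) + sin(4*pi*x)/(32*pi**3) + 3*cos(4*pi*x)/(16*pi**2); evaluating from 0 to 1: ∫_{0}^{1} (-x**2 + 3*x) cos(4*pi*x) dx = (1/(16*pi**2)) - (3/(16*pi**2)) = -1/(8*pi**2).
Hence a_4 = 2·(-1/(8*pi**2)) = -1/(4*pi**2).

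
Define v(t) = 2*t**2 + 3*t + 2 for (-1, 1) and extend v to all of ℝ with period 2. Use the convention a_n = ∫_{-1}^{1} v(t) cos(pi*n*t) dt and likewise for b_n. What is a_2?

a_2 = ∫_{-1}^{1} v(t) cos(2*pi*t) dt.
Integrating by parts twice (tabular method), an antiderivative of (2*t**2 + 3*t + 2) cos(2*pi*t) is t**2*sin(2*pi*t)/pi + 3*t*sin(2*pi*t)/(2*pi) + t*cos(2*pi*t)/pi**2 - sin(2*pi*t)/(2*pi**3) + sin(2*pi*t)/pi + 3*cos(2*pi*t)/(4*pi**2); evaluating from -1 to 1: ∫_{-1}^{1} (2*t**2 + 3*t + 2) cos(2*pi*t) dt = (7/(4*pi**2)) - (-1/(4*pi**2)) = 2/pi**2.
Hence a_2 = 2/pi**2.

2/pi**2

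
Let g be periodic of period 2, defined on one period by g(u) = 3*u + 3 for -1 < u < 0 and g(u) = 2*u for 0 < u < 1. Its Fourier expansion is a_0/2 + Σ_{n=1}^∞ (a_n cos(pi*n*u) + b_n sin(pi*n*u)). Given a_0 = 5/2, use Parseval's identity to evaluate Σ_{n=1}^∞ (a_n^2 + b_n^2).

Parseval: a_0^2/2 + Σ_{n≥1} (a_n^2+b_n^2) = ∫_{-1}^{1} g(u)^2 du = 13/3.
Subtract a_0^2/2 = 25/8: Σ (a_n^2+b_n^2) = 29/24.

29/24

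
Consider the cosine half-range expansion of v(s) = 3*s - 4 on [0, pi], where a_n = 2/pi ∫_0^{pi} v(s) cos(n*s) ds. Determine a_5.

a_5 = 2/pi ∫_0^{pi} (3*s - 4) cos(5*s) ds.
Integrating by parts (boundary term plus one more integral), an antiderivative of (3*s - 4) cos(5*s) is 3*s*sin(5*s)/5 - 4*sin(5*s)/5 + 3*cos(5*s)/25; evaluating from 0 to pi: ∫_{0}^{pi} (3*s - 4) cos(5*s) ds = (-3/25) - (3/25) = -6/25.
Hence a_5 = (2/pi)·(-6/25) = -12/(25*pi).

-12/(25*pi)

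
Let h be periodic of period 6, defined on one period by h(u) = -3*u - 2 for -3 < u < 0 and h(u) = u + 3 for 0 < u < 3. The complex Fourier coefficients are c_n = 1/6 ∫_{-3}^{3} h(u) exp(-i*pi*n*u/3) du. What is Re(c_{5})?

-12/(25*pi**2)

Since h is real-valued, Re(c_{5}) = 1/6 ∫_{-3}^{3} h(u) cos(5*pi*u/3) du = a_{5}/2.
Split the integral at the breakpoints.
Integrating by parts (boundary term plus one more integral), an antiderivative of (-3*u - 2) cos(5*pi*u/3) is -9*u*sin(5*pi*u/3)/(5*pi) - 6*sin(5*pi*u/3)/(5*pi) - 27*cos(5*pi*u/3)/(25*pi**2); evaluating from -3 to 0: ∫_{-3}^{0} (-3*u - 2) cos(5*pi*u/3) du = (-27/(25*pi**2)) - (27/(25*pi**2)) = -54/(25*pi**2).
Integrating by parts (boundary term plus one more integral), an antiderivative of (u + 3) cos(5*pi*u/3) is 3*u*sin(5*pi*u/3)/(5*pi) + 9*sin(5*pi*u/3)/(5*pi) + 9*cos(5*pi*u/3)/(25*pi**2); evaluating from 0 to 3: ∫_{0}^{3} (u + 3) cos(5*pi*u/3) du = (-9/(25*pi**2)) - (9/(25*pi**2)) = -18/(25*pi**2).
So ∫_{-3}^{3} h(u) cos(5*pi*u/3) du = -72/(25*pi**2).
Hence Re(c_{5}) = (1/6)·(-72/(25*pi**2)) = -12/(25*pi**2).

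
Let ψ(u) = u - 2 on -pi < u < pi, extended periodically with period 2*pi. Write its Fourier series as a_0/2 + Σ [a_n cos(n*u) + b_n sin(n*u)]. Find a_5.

a_5 = 1/pi ∫_{-pi}^{pi} ψ(u) cos(5*u) du.
Integrating by parts (boundary term plus one more integral), an antiderivative of (u - 2) cos(5*u) is u*sin(5*u)/5 - 2*sin(5*u)/5 + cos(5*u)/25; evaluating from -pi to pi: ∫_{-pi}^{pi} (u - 2) cos(5*u) du = (-1/25) - (-1/25) = 0.
Hence a_5 = (1/pi)·(0) = 0.

0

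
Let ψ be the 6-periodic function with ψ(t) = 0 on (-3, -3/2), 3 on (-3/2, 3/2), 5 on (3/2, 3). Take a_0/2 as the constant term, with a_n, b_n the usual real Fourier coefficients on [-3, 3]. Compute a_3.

-1/(3*pi)

a_3 = 1/3 ∫_{-3}^{3} ψ(t) cos(pi*t) dt.
Split the integral at the breakpoints.
∫_{-3}^{-3/2} (0) cos(pi*t) dt = 0.
Directly, an antiderivative of (3) cos(pi*t) is 3*sin(pi*t)/pi; evaluating from -3/2 to 3/2: ∫_{-3/2}^{3/2} (3) cos(pi*t) dt = (-3/pi) - (3/pi) = -6/pi.
Directly, an antiderivative of (5) cos(pi*t) is 5*sin(pi*t)/pi; evaluating from 3/2 to 3: ∫_{3/2}^{3} (5) cos(pi*t) dt = (0) - (-5/pi) = 5/pi.
Summing the pieces and multiplying by (1/3) gives a_3 = -1/(3*pi).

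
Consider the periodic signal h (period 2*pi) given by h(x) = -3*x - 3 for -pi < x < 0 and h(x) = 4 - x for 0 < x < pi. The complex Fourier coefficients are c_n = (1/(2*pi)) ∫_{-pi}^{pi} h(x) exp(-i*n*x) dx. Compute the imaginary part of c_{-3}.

(7 - 2*pi)/(3*pi)

Since h is real-valued, Im(c_{-3}) = -(1/(2*pi)) ∫_{-pi}^{pi} h(x) sin(-3*x) dx = b_{3}/2.
Split the integral at the breakpoints.
Integrating by parts (boundary term plus one more integral), an antiderivative of (-3*x - 3) sin(-3*x) is -x*cos(3*x) + sin(3*x)/3 - cos(3*x); evaluating from -pi to 0: ∫_{-pi}^{0} (-3*x - 3) sin(-3*x) dx = (-1) - (1 - pi) = -2 + pi.
Integrating by parts (boundary term plus one more integral), an antiderivative of (4 - x) sin(-3*x) is -x*cos(3*x)/3 + sin(3*x)/9 + 4*cos(3*x)/3; evaluating from 0 to pi: ∫_{0}^{pi} (4 - x) sin(-3*x) dx = (-4/3 + pi/3) - (4/3) = -8/3 + pi/3.
So ∫_{-pi}^{pi} h(x) sin(-3*x) dx = -14/3 + 4*pi/3.
Hence Im(c_{-3}) = (-1/(2*pi))·(-14/3 + 4*pi/3) = (7 - 2*pi)/(3*pi).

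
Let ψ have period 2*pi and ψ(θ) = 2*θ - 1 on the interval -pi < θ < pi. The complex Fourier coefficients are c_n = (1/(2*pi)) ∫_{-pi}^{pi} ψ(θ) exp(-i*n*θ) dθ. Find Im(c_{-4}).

-1/2

Since ψ is real-valued, Im(c_{-4}) = -(1/(2*pi)) ∫_{-pi}^{pi} ψ(θ) sin(-4*θ) dθ = b_{4}/2.
Integrating by parts (boundary term plus one more integral), an antiderivative of (2*θ - 1) sin(-4*θ) is θ*cos(4*θ)/2 - sin(4*θ)/8 - cos(4*θ)/4; evaluating from -pi to pi: ∫_{-pi}^{pi} (2*θ - 1) sin(-4*θ) dθ = (-1/4 + pi/2) - (-pi/2 - 1/4) = pi.
Hence Im(c_{-4}) = (-1/(2*pi))·(pi) = -1/2.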